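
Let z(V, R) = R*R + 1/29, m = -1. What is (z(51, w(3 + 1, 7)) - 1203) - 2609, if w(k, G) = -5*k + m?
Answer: -97758/29 ≈ -3371.0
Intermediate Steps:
w(k, G) = -1 - 5*k (w(k, G) = -5*k - 1 = -1 - 5*k)
z(V, R) = 1/29 + R² (z(V, R) = R² + 1/29 = 1/29 + R²)
(z(51, w(3 + 1, 7)) - 1203) - 2609 = ((1/29 + (-1 - 5*(3 + 1))²) - 1203) - 2609 = ((1/29 + (-1 - 5*4)²) - 1203) - 2609 = ((1/29 + (-1 - 20)²) - 1203) - 2609 = ((1/29 + (-21)²) - 1203) - 2609 = ((1/29 + 441) - 1203) - 2609 = (12790/29 - 1203) - 2609 = -22097/29 - 2609 = -97758/29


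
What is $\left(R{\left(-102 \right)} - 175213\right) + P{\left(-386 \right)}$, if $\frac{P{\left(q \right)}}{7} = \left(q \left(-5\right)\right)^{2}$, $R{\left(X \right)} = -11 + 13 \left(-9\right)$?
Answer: $25898959$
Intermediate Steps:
$R{\left(X \right)} = -128$ ($R{\left(X \right)} = -11 - 117 = -128$)
$P{\left(q \right)} = 175 q^{2}$ ($P{\left(q \right)} = 7 \left(q \left(-5\right)\right)^{2} = 7 \left(- 5 q\right)^{2} = 7 \cdot 25 q^{2} = 175 q^{2}$)
$\left(R{\left(-102 \right)} - 175213\right) + P{\left(-386 \right)} = \left(-128 - 175213\right) + 175 \left(-386\right)^{2} = -175341 + 175 \cdot 148996 = -175341 + 26074300 = 25898959$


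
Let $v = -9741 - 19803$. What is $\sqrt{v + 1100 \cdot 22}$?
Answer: $4 i \sqrt{334} \approx 73.103 i$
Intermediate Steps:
$v = -29544$
$\sqrt{v + 1100 \cdot 22} = \sqrt{-29544 + 1100 \cdot 22} = \sqrt{-29544 + 24200} = \sqrt{-5344} = 4 i \sqrt{334}$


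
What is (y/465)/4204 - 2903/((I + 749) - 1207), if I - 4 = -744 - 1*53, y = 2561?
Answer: 1892720797/815176620 ≈ 2.3219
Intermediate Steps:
I = -793 (I = 4 + (-744 - 1*53) = 4 + (-744 - 53) = 4 - 797 = -793)
(y/465)/4204 - 2903/((I + 749) - 1207) = (2561/465)/4204 - 2903/((-793 + 749) - 1207) = (2561*(1/465))*(1/4204) - 2903/(-44 - 1207) = (2561/465)*(1/4204) - 2903/(-1251) = 2561/1954860 - 2903*(-1/1251) = 2561/1954860 + 2903/1251 = 1892720797/815176620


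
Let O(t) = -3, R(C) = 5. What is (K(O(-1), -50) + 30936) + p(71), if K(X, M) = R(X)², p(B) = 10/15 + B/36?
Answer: 1114691/36 ≈ 30964.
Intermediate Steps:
p(B) = ⅔ + B/36 (p(B) = 10*(1/15) + B*(1/36) = ⅔ + B/36)
K(X, M) = 25 (K(X, M) = 5² = 25)
(K(O(-1), -50) + 30936) + p(71) = (25 + 30936) + (⅔ + (1/36)*71) = 30961 + (⅔ + 71/36) = 30961 + 95/36 = 1114691/36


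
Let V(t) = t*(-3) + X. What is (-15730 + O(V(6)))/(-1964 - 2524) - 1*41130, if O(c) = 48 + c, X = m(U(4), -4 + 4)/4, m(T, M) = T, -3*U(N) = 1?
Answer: -2214908879/53856 ≈ -41127.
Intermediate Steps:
U(N) = -1/3 (U(N) = -1/3*1 = -1/3)
X = -1/12 (X = -1/3/4 = -1/3*1/4 = -1/12 ≈ -0.083333)
V(t) = -1/12 - 3*t (V(t) = t*(-3) - 1/12 = -3*t - 1/12 = -1/12 - 3*t)
(-15730 + O(V(6)))/(-1964 - 2524) - 1*41130 = (-15730 + (48 + (-1/12 - 3*6)))/(-1964 - 2524) - 1*41130 = (-15730 + (48 + (-1/12 - 18)))/(-4488) - 41130 = (-15730 + (48 - 217/12))*(-1/4488) - 41130 = (-15730 + 359/12)*(-1/4488) - 41130 = -188401/12*(-1/4488) - 41130 = 188401/53856 - 41130 = -2214908879/53856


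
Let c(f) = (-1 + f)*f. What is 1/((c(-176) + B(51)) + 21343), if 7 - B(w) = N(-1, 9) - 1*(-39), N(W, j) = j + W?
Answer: 1/52455 ≈ 1.9064e-5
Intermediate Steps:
c(f) = f*(-1 + f)
N(W, j) = W + j
B(w) = -40 (B(w) = 7 - ((-1 + 9) - 1*(-39)) = 7 - (8 + 39) = 7 - 1*47 = 7 - 47 = -40)
1/((c(-176) + B(51)) + 21343) = 1/((-176*(-1 - 176) - 40) + 21343) = 1/((-176*(-177) - 40) + 21343) = 1/((31152 - 40) + 21343) = 1/(31112 + 21343) = 1/52455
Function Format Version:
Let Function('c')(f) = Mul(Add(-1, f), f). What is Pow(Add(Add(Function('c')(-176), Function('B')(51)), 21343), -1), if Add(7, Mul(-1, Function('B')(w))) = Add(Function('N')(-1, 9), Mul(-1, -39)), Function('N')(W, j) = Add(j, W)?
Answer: Rational(1, 52455) ≈ 1.9064e-5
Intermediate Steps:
Function('c')(f) = Mul(f, Add(-1, f))
Function('N')(W, j) = Add(W, j)
Function('B')(w) = -40 (Function('B')(w) = Add(7, Mul(-1, Add(Add(-1, 9), Mul(-1, -39)))) = Add(7, Mul(-1, Add(8, 39))) = Add(7, Mul(-1, 47)) = Add(7, -47) = -40)
Pow(Add(Add(Function('c')(-176), Function('B')(51)), 21343), -1) = Pow(Add(Add(Mul(-176, Add(-1, -176)), -40), 21343), -1) = Pow(Add(Add(Mul(-176, -177), -40), 21343), -1) = Pow(Add(Add(31152, -40), 21343), -1) = Pow(Add(31112, 21343), -1) = Pow(52455, -1) = Rational(1, 52455)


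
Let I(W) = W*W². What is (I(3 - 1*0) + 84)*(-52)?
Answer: -5772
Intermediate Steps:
I(W) = W³
(I(3 - 1*0) + 84)*(-52) = ((3 - 1*0)³ + 84)*(-52) = ((3 + 0)³ + 84)*(-52) = (3³ + 84)*(-52) = (27 + 84)*(-52) = 111*(-52) = -5772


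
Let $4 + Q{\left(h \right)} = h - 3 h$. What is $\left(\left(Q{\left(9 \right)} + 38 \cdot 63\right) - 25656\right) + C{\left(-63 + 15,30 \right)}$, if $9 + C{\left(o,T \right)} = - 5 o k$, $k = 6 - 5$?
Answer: $-23053$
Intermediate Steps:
$k = 1$ ($k = 6 - 5 = 1$)
$Q{\left(h \right)} = -4 - 2 h$ ($Q{\left(h \right)} = -4 + \left(h - 3 h\right) = -4 - 2 h$)
$C{\left(o,T \right)} = -9 - 5 o$ ($C{\left(o,T \right)} = -9 + - 5 o 1 = -9 - 5 o$)
$\left(\left(Q{\left(9 \right)} + 38 \cdot 63\right) - 25656\right) + C{\left(-63 + 15,30 \right)} = \left(\left(\left(-4 - 18\right) + 38 \cdot 63\right) - 25656\right) - \left(9 + 5 \left(-63 + 15\right)\right) = \left(\left(\left(-4 - 18\right) + 2394\right) - 25656\right) - -231 = \left(\left(-22 + 2394\right) - 25656\right) + \left(-9 + 240\right) = \left(2372 - 25656\right) + 231 = -23284 + 231 = -23053$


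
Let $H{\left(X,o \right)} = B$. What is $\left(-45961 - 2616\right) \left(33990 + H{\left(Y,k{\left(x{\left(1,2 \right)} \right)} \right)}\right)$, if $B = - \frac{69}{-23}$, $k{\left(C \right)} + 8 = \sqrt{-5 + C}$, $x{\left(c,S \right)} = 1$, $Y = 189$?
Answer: $-1651277961$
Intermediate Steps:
$k{\left(C \right)} = -8 + \sqrt{-5 + C}$
$B = 3$ ($B = \left(-69\right) \left(- \frac{1}{23}\right) = 3$)
$H{\left(X,o \right)} = 3$
$\left(-45961 - 2616\right) \left(33990 + H{\left(Y,k{\left(x{\left(1,2 \right)} \right)} \right)}\right) = \left(-45961 - 2616\right) \left(33990 + 3\right) = \left(-48577\right) 33993 = -1651277961$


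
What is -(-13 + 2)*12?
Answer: 132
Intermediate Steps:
-(-13 + 2)*12 = -(-11)*12 = -1*(-132) = 132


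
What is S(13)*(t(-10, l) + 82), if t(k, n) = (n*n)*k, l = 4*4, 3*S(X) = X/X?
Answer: -826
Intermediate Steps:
S(X) = ⅓ (S(X) = (X/X)/3 = (⅓)*1 = ⅓)
l = 16
t(k, n) = k*n² (t(k, n) = n²*k = k*n²)
S(13)*(t(-10, l) + 82) = (-10*16² + 82)/3 = (-10*256 + 82)/3 = (-2560 + 82)/3 = (⅓)*(-2478) = -826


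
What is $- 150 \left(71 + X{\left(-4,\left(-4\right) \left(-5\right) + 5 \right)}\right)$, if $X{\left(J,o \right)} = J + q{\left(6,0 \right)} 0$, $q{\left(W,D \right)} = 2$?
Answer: $-10050$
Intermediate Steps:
$X{\left(J,o \right)} = J$ ($X{\left(J,o \right)} = J + 2 \cdot 0 = J + 0 = J$)
$- 150 \left(71 + X{\left(-4,\left(-4\right) \left(-5\right) + 5 \right)}\right) = - 150 \left(71 - 4\right) = \left(-150\right) 67 = -10050$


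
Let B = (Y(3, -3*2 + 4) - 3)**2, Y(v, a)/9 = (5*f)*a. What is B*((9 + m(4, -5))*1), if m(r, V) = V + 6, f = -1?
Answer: 75690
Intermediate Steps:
Y(v, a) = -45*a (Y(v, a) = 9*((5*(-1))*a) = 9*(-5*a) = -45*a)
m(r, V) = 6 + V
B = 7569 (B = (-45*(-3*2 + 4) - 3)**2 = (-45*(-6 + 4) - 3)**2 = (-45*(-2) - 3)**2 = (90 - 3)**2 = 87**2 = 7569)
B*((9 + m(4, -5))*1) = 7569*((9 + (6 - 5))*1) = 7569*((9 + 1)*1) = 7569*(10*1) = 7569*10 = 75690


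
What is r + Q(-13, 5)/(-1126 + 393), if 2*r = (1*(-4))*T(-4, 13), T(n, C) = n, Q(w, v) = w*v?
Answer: 5929/733 ≈ 8.0887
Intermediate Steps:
Q(w, v) = v*w
r = 8 (r = ((1*(-4))*(-4))/2 = (-4*(-4))/2 = (1/2)*16 = 8)
r + Q(-13, 5)/(-1126 + 393) = 8 + (5*(-13))/(-1126 + 393) = 8 - 65/(-733) = 8 - 1/733*(-65) = 8 + 65/733 = 5929/733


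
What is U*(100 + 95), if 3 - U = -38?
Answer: 7995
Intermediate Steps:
U = 41 (U = 3 - 1*(-38) = 3 + 38 = 41)
U*(100 + 95) = 41*(100 + 95) = 41*195 = 7995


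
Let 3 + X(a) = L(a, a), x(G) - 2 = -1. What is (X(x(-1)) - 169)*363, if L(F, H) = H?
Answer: -62073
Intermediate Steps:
x(G) = 1 (x(G) = 2 - 1 = 1)
X(a) = -3 + a
(X(x(-1)) - 169)*363 = ((-3 + 1) - 169)*363 = (-2 - 169)*363 = -171*363 = -62073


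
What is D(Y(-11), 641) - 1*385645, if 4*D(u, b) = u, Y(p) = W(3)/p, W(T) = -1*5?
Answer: -16968375/44 ≈ -3.8565e+5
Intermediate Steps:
W(T) = -5
Y(p) = -5/p
D(u, b) = u/4
D(Y(-11), 641) - 1*385645 = (-5/(-11))/4 - 1*385645 = (-5*(-1/11))/4 - 385645 = (¼)*(5/11) - 385645 = 5/44 - 385645 = -16968375/44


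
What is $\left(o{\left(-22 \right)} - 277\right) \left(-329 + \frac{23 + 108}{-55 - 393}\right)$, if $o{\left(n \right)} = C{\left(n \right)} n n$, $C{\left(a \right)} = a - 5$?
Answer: $\frac{1968694435}{448} \approx 4.3944 \cdot 10^{6}$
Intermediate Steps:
$C{\left(a \right)} = -5 + a$
$o{\left(n \right)} = n^{2} \left(-5 + n\right)$ ($o{\left(n \right)} = \left(-5 + n\right) n n = n \left(-5 + n\right) n = n^{2} \left(-5 + n\right)$)
$\left(o{\left(-22 \right)} - 277\right) \left(-329 + \frac{23 + 108}{-55 - 393}\right) = \left(\left(-22\right)^{2} \left(-5 - 22\right) - 277\right) \left(-329 + \frac{23 + 108}{-55 - 393}\right) = \left(484 \left(-27\right) + \left(-688 + 411\right)\right) \left(-329 + \frac{131}{-448}\right) = \left(-13068 - 277\right) \left(-329 + 131 \left(- \frac{1}{448}\right)\right) = - 13345 \left(-329 - \frac{131}{448}\right) = \left(-13345\right) \left(- \frac{147523}{448}\right) = \frac{1968694435}{448}$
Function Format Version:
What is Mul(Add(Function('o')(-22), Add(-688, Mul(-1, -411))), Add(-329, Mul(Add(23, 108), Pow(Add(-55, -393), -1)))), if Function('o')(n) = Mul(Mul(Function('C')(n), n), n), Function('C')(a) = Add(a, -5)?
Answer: Rational(1968694435, 448) ≈ 4.3944e+6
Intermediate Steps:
Function('C')(a) = Add(-5, a)
Function('o')(n) = Mul(Pow(n, 2), Add(-5, n)) (Function('o')(n) = Mul(Mul(Add(-5, n), n), n) = Mul(Mul(n, Add(-5, n)), n) = Mul(Pow(n, 2), Add(-5, n)))
Mul(Add(Function('o')(-22), Add(-688, Mul(-1, -411))), Add(-329, Mul(Add(23, 108), Pow(Add(-55, -393), -1)))) = Mul(Add(Mul(Pow(-22, 2), Add(-5, -22)), Add(-688, Mul(-1, -411))), Add(-329, Mul(Add(23, 108), Pow(Add(-55, -393), -1)))) = Mul(Add(Mul(484, -27), Add(-688, 411)), Add(-329, Mul(131, Pow(-448, -1)))) = Mul(Add(-13068, -277), Add(-329, Mul(131, Rational(-1, 448)))) = Mul(-13345, Add(-329, Rational(-131, 448))) = Mul(-13345, Rational(-147523, 448)) = Rational(1968694435, 448)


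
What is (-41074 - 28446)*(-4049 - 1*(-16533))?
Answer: -867887680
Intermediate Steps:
(-41074 - 28446)*(-4049 - 1*(-16533)) = -69520*(-4049 + 16533) = -69520*12484 = -867887680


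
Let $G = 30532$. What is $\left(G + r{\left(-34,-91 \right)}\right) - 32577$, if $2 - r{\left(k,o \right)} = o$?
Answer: $-1952$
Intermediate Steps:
$r{\left(k,o \right)} = 2 - o$
$\left(G + r{\left(-34,-91 \right)}\right) - 32577 = \left(30532 + \left(2 - -91\right)\right) - 32577 = \left(30532 + \left(2 + 91\right)\right) - 32577 = \left(30532 + 93\right) - 32577 = 30625 - 32577 = -1952$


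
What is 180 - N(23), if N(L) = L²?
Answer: -349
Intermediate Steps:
180 - N(23) = 180 - 1*23² = 180 - 1*529 = 180 - 529 = -349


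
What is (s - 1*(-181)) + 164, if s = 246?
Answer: 591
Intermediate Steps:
(s - 1*(-181)) + 164 = (246 - 1*(-181)) + 164 = (246 + 181) + 164 = 427 + 164 = 591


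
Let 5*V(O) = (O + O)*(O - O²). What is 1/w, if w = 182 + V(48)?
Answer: -5/215666 ≈ -2.3184e-5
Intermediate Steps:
V(O) = 2*O*(O - O²)/5 (V(O) = ((O + O)*(O - O²))/5 = ((2*O)*(O - O²))/5 = (2*O*(O - O²))/5 = 2*O*(O - O²)/5)
w = -215666/5 (w = 182 + (⅖)*48²*(1 - 1*48) = 182 + (⅖)*2304*(1 - 48) = 182 + (⅖)*2304*(-47) = 182 - 216576/5 = -215666/5 ≈ -43133.)
1/w = 1/(-215666/5) = -5/215666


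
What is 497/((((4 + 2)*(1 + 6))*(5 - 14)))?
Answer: -71/54 ≈ -1.3148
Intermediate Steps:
497/((((4 + 2)*(1 + 6))*(5 - 14))) = 497/(((6*7)*(-9))) = 497/((42*(-9))) = 497/(-378) = 497*(-1/378) = -71/54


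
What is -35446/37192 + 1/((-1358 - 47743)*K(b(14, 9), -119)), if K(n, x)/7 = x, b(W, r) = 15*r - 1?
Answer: -724890761563/760597469268 ≈ -0.95305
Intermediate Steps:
b(W, r) = -1 + 15*r
K(n, x) = 7*x
-35446/37192 + 1/((-1358 - 47743)*K(b(14, 9), -119)) = -35446/37192 + 1/((-1358 - 47743)*((7*(-119)))) = -35446*1/37192 + 1/(-49101*(-833)) = -17723/18596 - 1/49101*(-1/833) = -17723/18596 + 1/40901133 = -724890761563/760597469268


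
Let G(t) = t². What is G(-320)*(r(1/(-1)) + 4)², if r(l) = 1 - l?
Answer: 3686400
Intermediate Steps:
G(-320)*(r(1/(-1)) + 4)² = (-320)²*((1 - 1/(-1)) + 4)² = 102400*((1 - 1*(-1)) + 4)² = 102400*((1 + 1) + 4)² = 102400*(2 + 4)² = 102400*6² = 102400*36 = 3686400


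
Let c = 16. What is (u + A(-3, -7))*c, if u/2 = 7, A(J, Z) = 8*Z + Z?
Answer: -784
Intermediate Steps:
A(J, Z) = 9*Z
u = 14 (u = 2*7 = 14)
(u + A(-3, -7))*c = (14 + 9*(-7))*16 = (14 - 63)*16 = -49*16 = -784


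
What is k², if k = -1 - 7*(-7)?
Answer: 2304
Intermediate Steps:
k = 48 (k = -1 + 49 = 48)
k² = 48² = 2304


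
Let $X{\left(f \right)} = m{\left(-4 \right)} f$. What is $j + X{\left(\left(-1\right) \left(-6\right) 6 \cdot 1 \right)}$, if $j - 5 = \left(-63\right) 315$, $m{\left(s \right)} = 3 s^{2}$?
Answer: $-18112$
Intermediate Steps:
$X{\left(f \right)} = 48 f$ ($X{\left(f \right)} = 3 \left(-4\right)^{2} f = 3 \cdot 16 f = 48 f$)
$j = -19840$ ($j = 5 - 19845 = -19840$)
$j + X{\left(\left(-1\right) \left(-6\right) 6 \cdot 1 \right)} = -19840 + 48 \left(-1\right) \left(-6\right) 6 \cdot 1 = -19840 + 48 \cdot 6 \cdot 6 = -19840 + 48 \cdot 36 = -19840 + 1728 = -18112$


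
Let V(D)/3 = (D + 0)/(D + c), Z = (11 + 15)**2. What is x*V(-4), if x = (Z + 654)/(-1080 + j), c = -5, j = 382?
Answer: -2660/1047 ≈ -2.5406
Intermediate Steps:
Z = 676 (Z = 26**2 = 676)
V(D) = 3*D/(-5 + D) (V(D) = 3*((D + 0)/(D - 5)) = 3*(D/(-5 + D)) = 3*D/(-5 + D))
x = -665/349 (x = (676 + 654)/(-1080 + 382) = 1330/(-698) = 1330*(-1/698) = -665/349 ≈ -1.9054)
x*V(-4) = -1995*(-4)/(349*(-5 - 4)) = -1995*(-4)/(349*(-9)) = -1995*(-4)*(-1)/(349*9) = -665/349*4/3 = -2660/1047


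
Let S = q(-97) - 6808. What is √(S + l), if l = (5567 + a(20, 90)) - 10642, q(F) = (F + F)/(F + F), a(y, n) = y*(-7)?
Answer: I*√12022 ≈ 109.64*I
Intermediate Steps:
a(y, n) = -7*y
q(F) = 1 (q(F) = (2*F)/((2*F)) = (2*F)*(1/(2*F)) = 1)
S = -6807 (S = 1 - 6808 = -6807)
l = -5215 (l = (5567 - 7*20) - 10642 = (5567 - 140) - 10642 = 5427 - 10642 = -5215)
√(S + l) = √(-6807 - 5215) = √(-12022) = I*√12022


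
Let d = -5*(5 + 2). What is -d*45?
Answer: 1575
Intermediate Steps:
d = -35 (d = -5*7 = -35)
-d*45 = -1*(-35)*45 = 35*45 = 1575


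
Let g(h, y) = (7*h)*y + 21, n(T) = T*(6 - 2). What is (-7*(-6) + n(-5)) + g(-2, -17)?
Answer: 281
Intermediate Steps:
n(T) = 4*T (n(T) = T*4 = 4*T)
g(h, y) = 21 + 7*h*y (g(h, y) = 7*h*y + 21 = 21 + 7*h*y)
(-7*(-6) + n(-5)) + g(-2, -17) = (-7*(-6) + 4*(-5)) + (21 + 7*(-2)*(-17)) = (42 - 20) + (21 + 238) = 22 + 259 = 281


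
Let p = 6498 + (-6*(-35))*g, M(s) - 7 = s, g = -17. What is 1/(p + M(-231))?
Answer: 1/2704 ≈ 0.00036982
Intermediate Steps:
M(s) = 7 + s
p = 2928 (p = 6498 - 6*(-35)*(-17) = 6498 + 210*(-17) = 6498 - 3570 = 2928)
1/(p + M(-231)) = 1/(2928 + (7 - 231)) = 1/(2928 - 224) = 1/2704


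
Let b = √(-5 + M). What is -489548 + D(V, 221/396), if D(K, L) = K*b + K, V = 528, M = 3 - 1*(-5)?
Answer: -489020 + 528*√3 ≈ -4.8811e+5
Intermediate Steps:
M = 8 (M = 3 + 5 = 8)
b = √3 (b = √(-5 + 8) = √3 ≈ 1.7320)
D(K, L) = K + K*√3 (D(K, L) = K*√3 + K = K + K*√3)
-489548 + D(V, 221/396) = -489548 + 528*(1 + √3) = -489548 + (528 + 528*√3) = -489020 + 528*√3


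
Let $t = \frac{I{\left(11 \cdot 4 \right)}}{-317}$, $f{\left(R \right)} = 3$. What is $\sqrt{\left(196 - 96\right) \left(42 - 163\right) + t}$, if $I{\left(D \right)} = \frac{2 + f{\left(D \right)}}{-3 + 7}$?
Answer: $\frac{i \sqrt{4863669185}}{634} \approx 110.0 i$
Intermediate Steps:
$I{\left(D \right)} = \frac{5}{4}$ ($I{\left(D \right)} = \frac{2 + 3}{-3 + 7} = \frac{5}{4}$)
$t = - \frac{5}{1268}$ ($t = \frac{5}{4 \left(-317\right)} = \frac{5}{4} \left(- \frac{1}{317}\right) = - \frac{5}{1268} \approx -0.0039432$)
$\sqrt{\left(196 - 96\right) \left(42 - 163\right) + t} = \sqrt{\left(196 - 96\right) \left(42 - 163\right) - \frac{5}{1268}} = \sqrt{100 \left(-121\right) - \frac{5}{1268}} = \sqrt{-12100 - \frac{5}{1268}} = \sqrt{- \frac{15342805}{1268}} = \frac{i \sqrt{4863669185}}{634}$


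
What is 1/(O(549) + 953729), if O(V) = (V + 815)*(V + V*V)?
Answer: 1/412813529 ≈ 2.4224e-9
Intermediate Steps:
O(V) = (815 + V)*(V + V²)
1/(O(549) + 953729) = 1/(549*(815 + 549² + 816*549) + 953729) = 1/(549*(815 + 301401 + 447984) + 953729) = 1/(549*750200 + 953729) = 1/(411859800 + 953729) = 1/412813529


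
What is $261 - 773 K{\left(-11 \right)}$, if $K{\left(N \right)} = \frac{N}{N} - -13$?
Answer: $-10561$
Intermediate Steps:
$K{\left(N \right)} = 14$ ($K{\left(N \right)} = 1 + 13 = 14$)
$261 - 773 K{\left(-11 \right)} = 261 - 10822 = -10561$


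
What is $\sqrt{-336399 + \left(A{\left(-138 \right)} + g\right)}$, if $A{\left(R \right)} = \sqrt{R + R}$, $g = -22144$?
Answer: $\sqrt{-358543 + 2 i \sqrt{69}} \approx 0.01 + 598.78 i$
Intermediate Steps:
$A{\left(R \right)} = \sqrt{2} \sqrt{R}$ ($A{\left(R \right)} = \sqrt{2 R} = \sqrt{2} \sqrt{R}$)
$\sqrt{-336399 + \left(A{\left(-138 \right)} + g\right)} = \sqrt{-336399 - \left(22144 - \sqrt{2} \sqrt{-138}\right)} = \sqrt{-336399 - \left(22144 - \sqrt{2} i \sqrt{138}\right)} = \sqrt{-336399 - \left(22144 - 2 i \sqrt{69}\right)} = \sqrt{-358543 + 2 i \sqrt{69}}$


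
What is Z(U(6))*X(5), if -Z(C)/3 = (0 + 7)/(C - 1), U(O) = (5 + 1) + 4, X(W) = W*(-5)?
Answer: 175/3 ≈ 58.333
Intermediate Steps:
X(W) = -5*W
U(O) = 10 (U(O) = 6 + 4 = 10)
Z(C) = -21/(-1 + C) (Z(C) = -3*(0 + 7)/(C - 1) = -21/(-1 + C))
Z(U(6))*X(5) = (-21/(-1 + 10))*(-5*5) = -21/9*(-25) = -21*⅑*(-25) = -7/3*(-25) = 175/3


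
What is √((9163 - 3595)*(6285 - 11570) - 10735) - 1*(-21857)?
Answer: 21857 + I*√29437615 ≈ 21857.0 + 5425.6*I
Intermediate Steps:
√((9163 - 3595)*(6285 - 11570) - 10735) - 1*(-21857) = √(5568*(-5285) - 10735) + 21857 = √(-29426880 - 10735) + 21857 = √(-29437615) + 21857 = I*√29437615 + 21857 = 21857 + I*√29437615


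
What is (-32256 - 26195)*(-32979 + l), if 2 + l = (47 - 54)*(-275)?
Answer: 1815254256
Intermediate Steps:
l = 1923 (l = -2 + (47 - 54)*(-275) = -2 - 7*(-275) = -2 + 1925 = 1923)
(-32256 - 26195)*(-32979 + l) = (-32256 - 26195)*(-32979 + 1923) = -58451*(-31056) = 1815254256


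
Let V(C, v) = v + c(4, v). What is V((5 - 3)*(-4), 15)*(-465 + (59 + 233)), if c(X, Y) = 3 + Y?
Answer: -5709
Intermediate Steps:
V(C, v) = 3 + 2*v (V(C, v) = v + (3 + v) = 3 + 2*v)
V((5 - 3)*(-4), 15)*(-465 + (59 + 233)) = (3 + 2*15)*(-465 + (59 + 233)) = (3 + 30)*(-465 + 292) = 33*(-173) = -5709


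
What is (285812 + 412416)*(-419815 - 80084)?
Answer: -349043478972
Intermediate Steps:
(285812 + 412416)*(-419815 - 80084) = 698228*(-499899) = -349043478972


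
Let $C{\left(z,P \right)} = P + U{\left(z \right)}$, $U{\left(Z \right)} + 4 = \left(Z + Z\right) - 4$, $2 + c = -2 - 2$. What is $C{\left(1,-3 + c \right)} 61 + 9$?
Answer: $-906$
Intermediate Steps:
$c = -6$ ($c = -2 - 4 = -6$)
$U{\left(Z \right)} = -8 + 2 Z$ ($U{\left(Z \right)} = -4 + \left(\left(Z + Z\right) - 4\right) = -4 + \left(2 Z - 4\right) = -4 + \left(-4 + 2 Z\right) = -8 + 2 Z$)
$C{\left(z,P \right)} = -8 + P + 2 z$ ($C{\left(z,P \right)} = P + \left(-8 + 2 z\right) = -8 + P + 2 z$)
$C{\left(1,-3 + c \right)} 61 + 9 = \left(-8 - 9 + 2 \cdot 1\right) 61 + 9 = \left(-8 - 9 + 2\right) 61 + 9 = \left(-15\right) 61 + 9 = -915 + 9 = -906$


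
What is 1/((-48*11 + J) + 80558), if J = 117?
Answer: 1/80147 ≈ 1.2477e-5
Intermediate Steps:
1/((-48*11 + J) + 80558) = 1/((-48*11 + 117) + 80558) = 1/((-528 + 117) + 80558) = 1/(-411 + 80558) = 1/80147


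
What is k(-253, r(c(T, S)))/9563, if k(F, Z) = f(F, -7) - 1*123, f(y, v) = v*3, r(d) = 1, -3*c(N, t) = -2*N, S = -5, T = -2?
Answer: -144/9563 ≈ -0.015058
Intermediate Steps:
c(N, t) = 2*N/3 (c(N, t) = -(-2)*N/3 = 2*N/3)
f(y, v) = 3*v
k(F, Z) = -144 (k(F, Z) = 3*(-7) - 1*123 = -21 - 123 = -144)
k(-253, r(c(T, S)))/9563 = -144/9563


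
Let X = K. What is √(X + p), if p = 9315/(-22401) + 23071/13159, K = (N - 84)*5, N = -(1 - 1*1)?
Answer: I*√449117226639832766/32752751 ≈ 20.461*I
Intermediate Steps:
N = 0 (N = -(1 - 1) = -1*0 = 0)
K = -420 (K = (0 - 84)*5 = -84*5 = -420)
p = 43804154/32752751 (p = 9315*(-1/22401) + 23071*(1/13159) = -1035/2489 + 23071/13159 = 43804154/32752751 ≈ 1.3374)
X = -420
√(X + p) = √(-420 + 43804154/32752751) = √(-13712351266/32752751) = I*√449117226639832766/32752751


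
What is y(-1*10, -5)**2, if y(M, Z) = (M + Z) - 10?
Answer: 625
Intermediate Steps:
y(M, Z) = -10 + M + Z
y(-1*10, -5)**2 = (-10 - 1*10 - 5)**2 = (-10 - 10 - 5)**2 = (-25)**2 = 625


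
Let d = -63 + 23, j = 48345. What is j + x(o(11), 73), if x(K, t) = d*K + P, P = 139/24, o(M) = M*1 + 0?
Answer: 1149859/24 ≈ 47911.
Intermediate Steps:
o(M) = M (o(M) = M + 0 = M)
d = -40
P = 139/24 (P = 139*(1/24) = 139/24 ≈ 5.7917)
x(K, t) = 139/24 - 40*K (x(K, t) = -40*K + 139/24 = 139/24 - 40*K)
j + x(o(11), 73) = 48345 + (139/24 - 40*11) = 48345 + (139/24 - 440) = 48345 - 10421/24 = 1149859/24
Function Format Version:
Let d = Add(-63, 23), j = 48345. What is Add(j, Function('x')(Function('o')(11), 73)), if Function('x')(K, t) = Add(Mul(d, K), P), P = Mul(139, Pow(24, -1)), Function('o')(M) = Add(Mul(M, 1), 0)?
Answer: Rational(1149859, 24) ≈ 47911.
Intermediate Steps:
Function('o')(M) = M (Function('o')(M) = Add(M, 0) = M)
d = -40
P = Rational(139, 24) (P = Mul(139, Rational(1, 24)) = Rational(139, 24) ≈ 5.7917)
Function('x')(K, t) = Add(Rational(139, 24), Mul(-40, K)) (Function('x')(K, t) = Add(Mul(-40, K), Rational(139, 24)) = Add(Rational(139, 24), Mul(-40, K)))
Add(j, Function('x')(Function('o')(11), 73)) = Add(48345, Add(Rational(139, 24), Mul(-40, 11))) = Add(48345, Add(Rational(139, 24), -440)) = Add(48345, Rational(-10421, 24)) = Rational(1149859, 24)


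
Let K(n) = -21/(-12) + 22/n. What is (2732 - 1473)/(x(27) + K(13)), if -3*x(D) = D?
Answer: -65468/289 ≈ -226.53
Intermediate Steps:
K(n) = 7/4 + 22/n (K(n) = -21*(-1/12) + 22/n = 7/4 + 22/n)
x(D) = -D/3
(2732 - 1473)/(x(27) + K(13)) = (2732 - 1473)/(-⅓*27 + (7/4 + 22/13)) = 1259/(-9 + (7/4 + 22*(1/13))) = 1259/(-9 + (7/4 + 22/13)) = 1259/(-9 + 179/52) = 1259/(-289/52) = 1259*(-52/289) = -65468/289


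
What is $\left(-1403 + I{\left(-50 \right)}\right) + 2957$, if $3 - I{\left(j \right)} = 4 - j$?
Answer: $1503$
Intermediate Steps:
$I{\left(j \right)} = -1 + j$ ($I{\left(j \right)} = 3 - \left(4 - j\right) = 3 + \left(-4 + j\right) = -1 + j$)
$\left(-1403 + I{\left(-50 \right)}\right) + 2957 = \left(-1403 - 51\right) + 2957 = -1454 + 2957 = 1503$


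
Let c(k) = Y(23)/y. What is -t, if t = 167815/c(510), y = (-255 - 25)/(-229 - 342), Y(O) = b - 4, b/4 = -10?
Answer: 11747050/6281 ≈ 1870.3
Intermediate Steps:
b = -40 (b = 4*(-10) = -40)
Y(O) = -44 (Y(O) = -40 - 4 = -44)
y = 280/571 (y = -280/(-571) = -280*(-1/571) = 280/571 ≈ 0.49037)
c(k) = -6281/70 (c(k) = -44/280/571 = -44*571/280 = -6281/70)
t = -11747050/6281 (t = 167815/(-6281/70) = 167815*(-70/6281) = -11747050/6281 ≈ -1870.3)
-t = -1*(-11747050/6281) = 11747050/6281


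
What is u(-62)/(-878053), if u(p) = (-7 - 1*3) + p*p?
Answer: -3834/878053 ≈ -0.0043665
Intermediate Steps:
u(p) = -10 + p² (u(p) = (-7 - 3) + p² = -10 + p²)
u(-62)/(-878053) = (-10 + (-62)²)/(-878053) = (-10 + 3844)*(-1/878053) = 3834*(-1/878053) = -3834/878053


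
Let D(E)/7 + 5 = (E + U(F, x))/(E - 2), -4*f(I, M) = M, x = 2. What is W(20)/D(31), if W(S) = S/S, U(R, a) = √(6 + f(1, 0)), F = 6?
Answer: -551/15155 - 29*√6/90930 ≈ -0.037139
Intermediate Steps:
f(I, M) = -M/4
U(R, a) = √6 (U(R, a) = √(6 - ¼*0) = √(6 + 0) = √6)
W(S) = 1
D(E) = -35 + 7*(E + √6)/(-2 + E) (D(E) = -35 + 7*((E + √6)/(E - 2)) = -35 + 7*((E + √6)/(-2 + E)) = -35 + 7*(E + √6)/(-2 + E))
W(20)/D(31) = 1/(7*(10 + √6 - 4*31)/(-2 + 31)) = 1/(7*(10 + √6 - 124)/29) = 1/(7*(1/29)*(-114 + √6)) = 1/(-798/29 + 7*√6/29)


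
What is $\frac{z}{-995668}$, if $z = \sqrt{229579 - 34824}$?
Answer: $- \frac{\sqrt{194755}}{995668} \approx -0.00044323$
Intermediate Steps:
$z = \sqrt{194755} \approx 441.31$
$\frac{z}{-995668} = \frac{\sqrt{194755}}{-995668} = \sqrt{194755} \left(- \frac{1}{995668}\right) = - \frac{\sqrt{194755}}{995668}$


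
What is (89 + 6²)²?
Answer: 15625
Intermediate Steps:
(89 + 6²)² = (89 + 36)² = 125² = 15625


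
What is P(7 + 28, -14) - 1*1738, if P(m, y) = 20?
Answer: -1718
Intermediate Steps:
P(7 + 28, -14) - 1*1738 = 20 - 1*1738 = 20 - 1738 = -1718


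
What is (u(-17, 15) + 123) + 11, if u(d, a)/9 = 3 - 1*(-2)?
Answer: 179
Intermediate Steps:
u(d, a) = 45 (u(d, a) = 9*(3 - 1*(-2)) = 9*(3 + 2) = 9*5 = 45)
(u(-17, 15) + 123) + 11 = (45 + 123) + 11 = 168 + 11 = 179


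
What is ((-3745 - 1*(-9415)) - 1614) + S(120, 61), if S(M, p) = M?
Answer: 4176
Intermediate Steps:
((-3745 - 1*(-9415)) - 1614) + S(120, 61) = ((-3745 - 1*(-9415)) - 1614) + 120 = ((-3745 + 9415) - 1614) + 120 = (5670 - 1614) + 120 = 4056 + 120 = 4176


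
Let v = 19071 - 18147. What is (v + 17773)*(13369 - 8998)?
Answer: 81724587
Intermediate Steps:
v = 924
(v + 17773)*(13369 - 8998) = (924 + 17773)*(13369 - 8998) = 18697*4371 = 81724587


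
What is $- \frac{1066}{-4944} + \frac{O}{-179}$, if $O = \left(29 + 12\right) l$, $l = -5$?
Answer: $\frac{602167}{442488} \approx 1.3609$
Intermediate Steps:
$O = -205$ ($O = \left(29 + 12\right) \left(-5\right) = 41 \left(-5\right) = -205$)
$- \frac{1066}{-4944} + \frac{O}{-179} = - \frac{1066}{-4944} - \frac{205}{-179} = \left(-1066\right) \left(- \frac{1}{4944}\right) - - \frac{205}{179} = \frac{533}{2472} + \frac{205}{179} = \frac{602167}{442488}$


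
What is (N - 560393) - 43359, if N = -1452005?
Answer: -2055757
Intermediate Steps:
(N - 560393) - 43359 = (-1452005 - 560393) - 43359 = -2012398 - 43359 = -2055757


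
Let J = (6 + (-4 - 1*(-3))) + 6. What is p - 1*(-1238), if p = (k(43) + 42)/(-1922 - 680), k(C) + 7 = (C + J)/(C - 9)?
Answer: 27380535/22117 ≈ 1238.0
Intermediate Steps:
J = 11 (J = (6 + (-4 + 3)) + 6 = (6 - 1) + 6 = 5 + 6 = 11)
k(C) = -7 + (11 + C)/(-9 + C) (k(C) = -7 + (C + 11)/(C - 9) = -7 + (11 + C)/(-9 + C))
p = -311/22117 (p = (2*(37 - 3*43)/(-9 + 43) + 42)/(-1922 - 680) = (2*(37 - 129)/34 + 42)/(-2602) = (2*(1/34)*(-92) + 42)*(-1/2602) = (-92/17 + 42)*(-1/2602) = (622/17)*(-1/2602) = -311/22117 ≈ -0.014062)
p - 1*(-1238) = -311/22117 - 1*(-1238) = -311/22117 + 1238 = 27380535/22117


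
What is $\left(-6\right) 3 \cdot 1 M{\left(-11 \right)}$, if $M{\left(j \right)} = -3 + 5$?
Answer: $-36$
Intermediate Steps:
$M{\left(j \right)} = 2$
$\left(-6\right) 3 \cdot 1 M{\left(-11 \right)} = \left(-6\right) 3 \cdot 1 \cdot 2 = \left(-18\right) 1 \cdot 2 = \left(-18\right) 2 = -36$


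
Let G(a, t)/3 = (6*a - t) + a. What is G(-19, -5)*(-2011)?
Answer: 772224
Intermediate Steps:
G(a, t) = -3*t + 21*a (G(a, t) = 3*((6*a - t) + a) = 3*((-t + 6*a) + a) = 3*(-t + 7*a) = -3*t + 21*a)
G(-19, -5)*(-2011) = (-3*(-5) + 21*(-19))*(-2011) = (15 - 399)*(-2011) = -384*(-2011) = 772224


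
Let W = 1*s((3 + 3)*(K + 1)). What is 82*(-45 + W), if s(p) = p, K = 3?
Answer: -1722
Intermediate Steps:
W = 24 (W = 1*((3 + 3)*(3 + 1)) = 1*(6*4) = 1*24 = 24)
82*(-45 + W) = 82*(-45 + 24) = 82*(-21) = -1722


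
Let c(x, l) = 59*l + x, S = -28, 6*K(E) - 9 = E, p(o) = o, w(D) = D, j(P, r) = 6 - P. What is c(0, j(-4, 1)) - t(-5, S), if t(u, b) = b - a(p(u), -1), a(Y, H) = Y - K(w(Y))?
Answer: 1837/3 ≈ 612.33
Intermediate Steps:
K(E) = 3/2 + E/6
c(x, l) = x + 59*l
a(Y, H) = -3/2 + 5*Y/6 (a(Y, H) = Y - (3/2 + Y/6) = Y + (-3/2 - Y/6) = -3/2 + 5*Y/6)
t(u, b) = 3/2 + b - 5*u/6 (t(u, b) = b - (-3/2 + 5*u/6) = b + (3/2 - 5*u/6) = 3/2 + b - 5*u/6)
c(0, j(-4, 1)) - t(-5, S) = (0 + 59*(6 - 1*(-4))) - (3/2 - 28 - ⅚*(-5)) = (0 + 59*(6 + 4)) - (3/2 - 28 + 25/6) = (0 + 59*10) - 1*(-67/3) = (0 + 590) + 67/3 = 590 + 67/3 = 1837/3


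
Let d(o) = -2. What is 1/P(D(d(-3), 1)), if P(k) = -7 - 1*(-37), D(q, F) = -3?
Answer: 1/30 ≈ 0.033333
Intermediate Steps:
P(k) = 30 (P(k) = -7 + 37 = 30)
1/P(D(d(-3), 1)) = 1/30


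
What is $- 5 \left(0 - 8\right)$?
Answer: $40$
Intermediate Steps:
$- 5 \left(0 - 8\right) = \left(-5\right) \left(-8\right) = 40$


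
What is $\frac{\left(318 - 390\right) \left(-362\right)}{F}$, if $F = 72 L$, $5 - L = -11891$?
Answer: $\frac{181}{5948} \approx 0.03043$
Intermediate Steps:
$L = 11896$ ($L = 5 - -11891 = 5 + 11891 = 11896$)
$F = 856512$ ($F = 72 \cdot 11896 = 856512$)
$\frac{\left(318 - 390\right) \left(-362\right)}{F} = \frac{\left(318 - 390\right) \left(-362\right)}{856512} = \left(-72\right) \left(-362\right) \frac{1}{856512} = 26064 \cdot \frac{1}{856512} = \frac{181}{5948}$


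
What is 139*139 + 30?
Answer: 19351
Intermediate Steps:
139*139 + 30 = 19321 + 30 = 19351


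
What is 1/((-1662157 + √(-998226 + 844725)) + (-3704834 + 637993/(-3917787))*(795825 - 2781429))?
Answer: 4181953419207493031222045/30763837220440602539865104348311996922 - 1705450553041*I*√153501/92291511661321807619595313044935990766 ≈ 1.3594e-13 - 7.2399e-24*I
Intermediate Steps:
1/((-1662157 + √(-998226 + 844725)) + (-3704834 + 637993/(-3917787))*(795825 - 2781429)) = 1/((-1662157 + √(-153501)) + (-3704834 + 637993*(-1/3917787))*(-1985604)) = 1/((-1662157 + I*√153501) + (-3704834 - 637993/3917787)*(-1985604)) = 1/((-1662157 + I*√153501) - 14514751120351/3917787*(-1985604)) = 1/((-1662157 + I*√153501) + 9606849294524475668/1305929) = 1/(9606847123865446815/1305929 + I*√153501)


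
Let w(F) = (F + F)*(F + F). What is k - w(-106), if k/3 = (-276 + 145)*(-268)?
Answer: 60380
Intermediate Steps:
k = 105324 (k = 3*((-276 + 145)*(-268)) = 3*(-131*(-268)) = 3*35108 = 105324)
w(F) = 4*F**2 (w(F) = (2*F)*(2*F) = 4*F**2)
k - w(-106) = 105324 - 4*(-106)**2 = 105324 - 4*11236 = 105324 - 1*44944 = 105324 - 44944 = 60380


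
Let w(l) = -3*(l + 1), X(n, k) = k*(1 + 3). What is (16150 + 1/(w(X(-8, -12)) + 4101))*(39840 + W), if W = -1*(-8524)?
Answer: 1656667734782/2121 ≈ 7.8108e+8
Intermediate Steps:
X(n, k) = 4*k (X(n, k) = k*4 = 4*k)
w(l) = -3 - 3*l (w(l) = -3*(1 + l) = -3 - 3*l)
W = 8524
(16150 + 1/(w(X(-8, -12)) + 4101))*(39840 + W) = (16150 + 1/((-3 - 12*(-12)) + 4101))*(39840 + 8524) = (16150 + 1/((-3 - 3*(-48)) + 4101))*48364 = (16150 + 1/((-3 + 144) + 4101))*48364 = (16150 + 1/(141 + 4101))*48364 = (16150 + 1/4242)*48364 = (68508301/4242)*48364 = 1656667734782/2121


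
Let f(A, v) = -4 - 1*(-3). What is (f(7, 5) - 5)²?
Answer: 36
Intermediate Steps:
f(A, v) = -1 (f(A, v) = -4 + 3 = -1)
(f(7, 5) - 5)² = (-1 - 5)² = (-6)² = 36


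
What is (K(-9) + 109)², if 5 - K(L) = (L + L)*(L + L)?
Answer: 44100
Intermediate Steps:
K(L) = 5 - 4*L² (K(L) = 5 - (L + L)*(L + L) = 5 - 2*L*2*L = 5 - 4*L²)
(K(-9) + 109)² = ((5 - 4*(-9)²) + 109)² = ((5 - 4*81) + 109)² = ((5 - 324) + 109)² = (-319 + 109)² = (-210)² = 44100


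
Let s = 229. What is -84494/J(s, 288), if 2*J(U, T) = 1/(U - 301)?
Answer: 12167136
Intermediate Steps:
J(U, T) = 1/(2*(-301 + U)) (J(U, T) = 1/(2*(U - 301)) = 1/(2*(-301 + U)))
-84494/J(s, 288) = -84494/(1/(2*(-301 + 229))) = -84494/((½)/(-72)) = -84494/((½)*(-1/72)) = -84494/(-1/144) = -84494*(-144) = 12167136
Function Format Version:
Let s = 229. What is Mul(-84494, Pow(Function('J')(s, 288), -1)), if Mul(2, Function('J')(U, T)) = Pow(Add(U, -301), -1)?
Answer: 12167136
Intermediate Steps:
Function('J')(U, T) = Mul(Rational(1, 2), Pow(Add(-301, U), -1)) (Function('J')(U, T) = Mul(Rational(1, 2), Pow(Add(U, -301), -1)) = Mul(Rational(1, 2), Pow(Add(-301, U), -1)))
Mul(-84494, Pow(Function('J')(s, 288), -1)) = Mul(-84494, Pow(Mul(Rational(1, 2), Pow(Add(-301, 229), -1)), -1)) = Mul(-84494, Pow(Mul(Rational(1, 2), Pow(-72, -1)), -1)) = Mul(-84494, Pow(Mul(Rational(1, 2), Rational(-1, 72)), -1)) = Mul(-84494, Pow(Rational(-1, 144), -1)) = Mul(-84494, -144) = 12167136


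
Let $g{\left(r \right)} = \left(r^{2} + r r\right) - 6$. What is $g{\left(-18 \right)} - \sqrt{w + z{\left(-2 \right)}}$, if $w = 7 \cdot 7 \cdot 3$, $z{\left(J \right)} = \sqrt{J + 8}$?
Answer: $642 - \sqrt{147 + \sqrt{6}} \approx 629.78$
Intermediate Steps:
$g{\left(r \right)} = -6 + 2 r^{2}$ ($g{\left(r \right)} = \left(r^{2} + r^{2}\right) - 6 = 2 r^{2} - 6 = -6 + 2 r^{2}$)
$z{\left(J \right)} = \sqrt{8 + J}$
$w = 147$ ($w = 49 \cdot 3 = 147$)
$g{\left(-18 \right)} - \sqrt{w + z{\left(-2 \right)}} = \left(-6 + 2 \left(-18\right)^{2}\right) - \sqrt{147 + \sqrt{8 - 2}} = \left(-6 + 2 \cdot 324\right) - \sqrt{147 + \sqrt{6}} = \left(-6 + 648\right) - \sqrt{147 + \sqrt{6}} = 642 - \sqrt{147 + \sqrt{6}}$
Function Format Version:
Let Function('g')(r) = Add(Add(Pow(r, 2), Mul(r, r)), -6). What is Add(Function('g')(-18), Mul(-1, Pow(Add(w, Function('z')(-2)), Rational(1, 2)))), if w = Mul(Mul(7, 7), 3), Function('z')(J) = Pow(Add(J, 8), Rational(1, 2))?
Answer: Add(642, Mul(-1, Pow(Add(147, Pow(6, Rational(1, 2))), Rational(1, 2)))) ≈ 629.78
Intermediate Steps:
Function('g')(r) = Add(-6, Mul(2, Pow(r, 2))) (Function('g')(r) = Add(Add(Pow(r, 2), Pow(r, 2)), -6) = Add(Mul(2, Pow(r, 2)), -6) = Add(-6, Mul(2, Pow(r, 2))))
Function('z')(J) = Pow(Add(8, J), Rational(1, 2))
w = 147 (w = Mul(49, 3) = 147)
Add(Function('g')(-18), Mul(-1, Pow(Add(w, Function('z')(-2)), Rational(1, 2)))) = Add(Add(-6, Mul(2, Pow(-18, 2))), Mul(-1, Pow(Add(147, Pow(Add(8, -2), Rational(1, 2))), Rational(1, 2)))) = Add(Add(-6, Mul(2, 324)), Mul(-1, Pow(Add(147, Pow(6, Rational(1, 2))), Rational(1, 2)))) = Add(Add(-6, 648), Mul(-1, Pow(Add(147, Pow(6, Rational(1, 2))), Rational(1, 2)))) = Add(642, Mul(-1, Pow(Add(147, Pow(6, Rational(1, 2))), Rational(1, 2))))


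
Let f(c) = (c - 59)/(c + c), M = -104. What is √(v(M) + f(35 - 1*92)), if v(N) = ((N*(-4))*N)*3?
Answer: I*√421690902/57 ≈ 360.27*I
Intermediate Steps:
f(c) = (-59 + c)/(2*c) (f(c) = (-59 + c)/((2*c)) = (-59 + c)*(1/(2*c)) = (-59 + c)/(2*c))
v(N) = -12*N² (v(N) = ((-4*N)*N)*3 = -4*N²*3 = -12*N²)
√(v(M) + f(35 - 1*92)) = √(-12*(-104)² + (-59 + (35 - 1*92))/(2*(35 - 1*92))) = √(-12*10816 + (-59 + (35 - 92))/(2*(35 - 92))) = √(-129792 + (½)*(-59 - 57)/(-57)) = √(-129792 + (½)*(-1/57)*(-116)) = √(-129792 + 58/57) = √(-7398086/57) = I*√421690902/57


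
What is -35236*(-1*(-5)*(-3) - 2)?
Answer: 599012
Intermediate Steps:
-35236*(-1*(-5)*(-3) - 2) = -35236*(5*(-3) - 2) = -35236*(-15 - 2) = -35236*(-17) = 599012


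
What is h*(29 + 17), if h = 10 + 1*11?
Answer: 966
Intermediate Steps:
h = 21 (h = 10 + 11 = 21)
h*(29 + 17) = 21*(29 + 17) = 21*46 = 966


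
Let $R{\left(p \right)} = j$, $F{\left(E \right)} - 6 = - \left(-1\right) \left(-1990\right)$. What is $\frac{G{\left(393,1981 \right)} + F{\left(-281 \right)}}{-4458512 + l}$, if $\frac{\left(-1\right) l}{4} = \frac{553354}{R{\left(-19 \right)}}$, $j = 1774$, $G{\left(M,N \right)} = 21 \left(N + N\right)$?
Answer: $- \frac{36020183}{1977903426} \approx -0.018211$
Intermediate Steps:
$G{\left(M,N \right)} = 42 N$ ($G{\left(M,N \right)} = 21 \cdot 2 N = 42 N$)
$F{\left(E \right)} = -1984$ ($F{\left(E \right)} = 6 - \left(-1\right) \left(-1990\right) = 6 - 1990 = -1984$)
$R{\left(p \right)} = 1774$
$l = - \frac{1106708}{887}$ ($l = - 4 \cdot \frac{553354}{1774} = - 4 \cdot 553354 \cdot \frac{1}{1774} = \left(-4\right) \frac{276677}{887} = - \frac{1106708}{887} \approx -1247.7$)
$\frac{G{\left(393,1981 \right)} + F{\left(-281 \right)}}{-4458512 + l} = \frac{42 \cdot 1981 - 1984}{-4458512 - \frac{1106708}{887}} = \frac{83202 - 1984}{- \frac{3955806852}{887}} = 81218 \left(- \frac{887}{3955806852}\right) = - \frac{36020183}{1977903426}$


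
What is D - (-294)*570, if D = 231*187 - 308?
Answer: 210469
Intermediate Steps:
D = 42889 (D = 43197 - 308 = 42889)
D - (-294)*570 = 42889 - (-294)*570 = 42889 - 1*(-167580) = 42889 + 167580 = 210469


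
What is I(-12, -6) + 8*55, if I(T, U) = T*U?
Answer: 512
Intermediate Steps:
I(-12, -6) + 8*55 = -12*(-6) + 8*55 = 72 + 440 = 512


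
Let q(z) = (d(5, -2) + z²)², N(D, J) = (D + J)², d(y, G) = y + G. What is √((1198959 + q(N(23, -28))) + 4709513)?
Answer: 2*√1575714 ≈ 2510.5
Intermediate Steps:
d(y, G) = G + y
q(z) = (3 + z²)² (q(z) = ((-2 + 5) + z²)² = (3 + z²)²)
√((1198959 + q(N(23, -28))) + 4709513) = √((1198959 + (3 + ((23 - 28)²)²)²) + 4709513) = √((1198959 + (3 + ((-5)²)²)²) + 4709513) = √((1198959 + (3 + 25²)²) + 4709513) = √((1198959 + (3 + 625)²) + 4709513) = √((1198959 + 628²) + 4709513) = √((1198959 + 394384) + 4709513) = √(1593343 + 4709513) = √6302856 = 2*√1575714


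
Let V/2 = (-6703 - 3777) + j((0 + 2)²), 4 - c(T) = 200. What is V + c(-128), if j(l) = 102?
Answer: -20952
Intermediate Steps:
c(T) = -196 (c(T) = 4 - 1*200 = 4 - 200 = -196)
V = -20756 (V = 2*((-6703 - 3777) + 102) = 2*(-10480 + 102) = 2*(-10378) = -20756)
V + c(-128) = -20756 - 196 = -20952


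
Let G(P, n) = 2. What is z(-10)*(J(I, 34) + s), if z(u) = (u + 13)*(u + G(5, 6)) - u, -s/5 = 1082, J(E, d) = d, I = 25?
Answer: 75264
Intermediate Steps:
s = -5410 (s = -5*1082 = -5410)
z(u) = -u + (2 + u)*(13 + u) (z(u) = (u + 13)*(u + 2) - u = (13 + u)*(2 + u) - u = (2 + u)*(13 + u) - u = -u + (2 + u)*(13 + u))
z(-10)*(J(I, 34) + s) = (26 + (-10)² + 14*(-10))*(34 - 5410) = (26 + 100 - 140)*(-5376) = -14*(-5376) = 75264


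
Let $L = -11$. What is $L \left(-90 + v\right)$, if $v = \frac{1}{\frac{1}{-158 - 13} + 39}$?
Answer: $\frac{6599439}{6668} \approx 989.72$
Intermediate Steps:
$v = \frac{171}{6668}$ ($v = \frac{1}{\frac{1}{-171} + 39} = \frac{1}{- \frac{1}{171} + 39} = \frac{1}{\frac{6668}{171}} = \frac{171}{6668} \approx 0.025645$)
$L \left(-90 + v\right) = - 11 \left(-90 + \frac{171}{6668}\right) = \left(-11\right) \left(- \frac{599949}{6668}\right) = \frac{6599439}{6668}$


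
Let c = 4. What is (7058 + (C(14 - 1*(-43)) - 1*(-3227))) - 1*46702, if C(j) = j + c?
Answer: -36356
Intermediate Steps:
C(j) = 4 + j (C(j) = j + 4 = 4 + j)
(7058 + (C(14 - 1*(-43)) - 1*(-3227))) - 1*46702 = (7058 + ((4 + (14 - 1*(-43))) - 1*(-3227))) - 1*46702 = (7058 + ((4 + (14 + 43)) + 3227)) - 46702 = (7058 + ((4 + 57) + 3227)) - 46702 = (7058 + (61 + 3227)) - 46702 = (7058 + 3288) - 46702 = 10346 - 46702 = -36356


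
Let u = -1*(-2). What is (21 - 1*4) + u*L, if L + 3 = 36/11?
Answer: 193/11 ≈ 17.545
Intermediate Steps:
u = 2
L = 3/11 (L = -3 + 36/11 = 3/11 ≈ 0.27273)
(21 - 1*4) + u*L = (21 - 1*4) + 2*(3/11) = (21 - 4) + 6/11 = 17 + 6/11 = 193/11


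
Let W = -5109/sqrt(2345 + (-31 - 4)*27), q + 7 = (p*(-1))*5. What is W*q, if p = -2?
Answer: -15327*sqrt(14)/140 ≈ -409.63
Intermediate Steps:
q = 3 (q = -7 - 2*(-1)*5 = -7 + 2*5 = -7 + 10 = 3)
W = -5109*sqrt(14)/140 (W = -5109/sqrt(2345 - 35*27) = -5109/sqrt(2345 - 945) = -5109*sqrt(14)/140 ≈ -136.54)
W*q = -5109*sqrt(14)/140*3 = -15327*sqrt(14)/140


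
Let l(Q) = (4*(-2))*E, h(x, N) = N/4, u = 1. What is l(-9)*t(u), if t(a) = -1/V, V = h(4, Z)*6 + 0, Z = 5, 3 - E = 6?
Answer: -16/5 ≈ -3.2000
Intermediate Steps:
E = -3 (E = 3 - 1*6 = 3 - 6 = -3)
h(x, N) = N/4 (h(x, N) = N*(¼) = N/4)
V = 15/2 (V = ((¼)*5)*6 + 0 = (5/4)*6 + 0 = 15/2 + 0 = 15/2 ≈ 7.5000)
l(Q) = 24 (l(Q) = (4*(-2))*(-3) = -8*(-3) = 24)
t(a) = -2/15 (t(a) = -1/15/2 = -1*2/15 = -2/15)
l(-9)*t(u) = 24*(-2/15) = -16/5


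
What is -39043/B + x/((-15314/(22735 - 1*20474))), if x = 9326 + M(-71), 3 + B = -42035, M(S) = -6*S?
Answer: -24376562943/16941314 ≈ -1438.9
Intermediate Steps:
B = -42038 (B = -3 - 42035 = -42038)
x = 9752 (x = 9326 - 6*(-71) = 9326 + 426 = 9752)
-39043/B + x/((-15314/(22735 - 1*20474))) = -39043/(-42038) + 9752/((-15314/(22735 - 1*20474))) = -39043*(-1/42038) + 9752/((-15314/(22735 - 20474))) = 39043/42038 + 9752/((-15314/2261)) = 39043/42038 + 9752/((-15314*1/2261)) = 39043/42038 + 9752/(-806/119) = 39043/42038 + 9752*(-119/806) = 39043/42038 - 580244/403 = -24376562943/16941314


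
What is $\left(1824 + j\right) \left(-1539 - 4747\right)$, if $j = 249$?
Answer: $-13030878$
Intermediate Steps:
$\left(1824 + j\right) \left(-1539 - 4747\right) = \left(1824 + 249\right) \left(-1539 - 4747\right) = 2073 \left(-6286\right) = -13030878$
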